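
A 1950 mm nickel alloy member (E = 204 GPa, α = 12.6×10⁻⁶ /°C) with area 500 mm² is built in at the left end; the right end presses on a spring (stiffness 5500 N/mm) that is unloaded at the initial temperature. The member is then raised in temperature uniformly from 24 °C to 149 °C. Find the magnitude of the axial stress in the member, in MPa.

σ ≈ 30.6 MPa (compressive)

Free thermal expansion: δ_free = αΔT L = 12.6×10⁻⁶ × 125 × 1950 = 3.071 mm.
With a force P in the spring, the elastic change of the member is PL/(AE) and that of the spring is P/k; compatibility requires their sum to equal δ_free.
So P = δ_free / [L/(AE) + 1/k] = 3.071 / [ 1950/(500×204×10³) + 1/(5500) ].
P = 3.071 / 0.0002009 = 15280 N.
σ = P/A = 15280/500 = 30.57 MPa.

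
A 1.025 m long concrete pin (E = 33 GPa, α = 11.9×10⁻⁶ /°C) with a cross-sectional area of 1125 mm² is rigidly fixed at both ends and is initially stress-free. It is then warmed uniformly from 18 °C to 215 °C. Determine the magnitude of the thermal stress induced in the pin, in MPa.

σ ≈ 77.4 MPa (compressive)

Because both ends are immovable the net strain is zero, and the suppressed thermal strain is αΔT = 11.9×10⁻⁶ × 197 = 2344.3×10⁻⁶.
The stress required to suppress this strain is σ = Eε = 33×10³ × 2344.3×10⁻⁶ = 77.36 MPa, compressive since the pin is trying to expand.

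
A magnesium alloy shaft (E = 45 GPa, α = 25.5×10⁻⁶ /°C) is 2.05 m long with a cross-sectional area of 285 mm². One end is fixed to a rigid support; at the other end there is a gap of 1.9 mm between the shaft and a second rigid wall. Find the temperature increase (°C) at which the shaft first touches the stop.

ΔT ≈ 36.3 °C

Contact occurs when the free expansion equals the gap: αΔT L = 1.9 mm.
ΔT = 1.9 / (25.5×10⁻⁶ × 2050) = 36.35 °C.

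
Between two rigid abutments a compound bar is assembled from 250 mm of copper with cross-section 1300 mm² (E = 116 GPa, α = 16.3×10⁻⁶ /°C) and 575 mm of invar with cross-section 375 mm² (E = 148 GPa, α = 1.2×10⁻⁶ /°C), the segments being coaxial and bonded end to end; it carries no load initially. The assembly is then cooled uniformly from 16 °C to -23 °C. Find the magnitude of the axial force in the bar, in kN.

P ≈ 15.5 kN (tensile)

With the walls removed the bar would change length by δ_free = Σ αᵢΔT Lᵢ = 16.3×10⁻⁶×39×250 + 1.2×10⁻⁶×39×575 = 0.1858 mm.
The walls prevent any net length change, so an axial force P (same in every segment) develops. Compatibility: P · Σ Lᵢ/(AᵢEᵢ) = δ_free.
The series flexibility is Σ Lᵢ/(AᵢEᵢ) = 250/(1300×116×10³) + 575/(375×148×10³) = 1.202×10⁻⁵ mm/N.
Hence P = δ_free / Σ(L/AE) = 0.1858/1.202×10⁻⁵ = 15.46 kN (tensile).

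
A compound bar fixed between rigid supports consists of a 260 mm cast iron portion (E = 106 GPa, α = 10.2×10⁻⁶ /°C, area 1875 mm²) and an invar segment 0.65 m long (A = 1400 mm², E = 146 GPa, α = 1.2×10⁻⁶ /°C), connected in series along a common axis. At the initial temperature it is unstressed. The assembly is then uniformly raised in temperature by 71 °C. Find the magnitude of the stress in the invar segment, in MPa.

σ ≈ 38.8 MPa (compressive)

If the supports were absent, the total length change would be Σ αᵢΔT Lᵢ = 10.2×10⁻⁶×71×260 + 1.2×10⁻⁶×71×650 = 0.2437 mm.
The walls prevent any net length change, so an axial force P (same in every segment) develops. Compatibility: P · Σ Lᵢ/(AᵢEᵢ) = δ_free.
Σ Lᵢ/(AᵢEᵢ) = 260/(1875×106×10³) + 650/(1400×146×10³) = 4.488×10⁻⁶ mm/N.
So P = 0.2437 / 4.488×10⁻⁶ = 54.29 kN, compressive.
σ_{invar} = P / A = 54290 / 1400 = 38.78 MPa.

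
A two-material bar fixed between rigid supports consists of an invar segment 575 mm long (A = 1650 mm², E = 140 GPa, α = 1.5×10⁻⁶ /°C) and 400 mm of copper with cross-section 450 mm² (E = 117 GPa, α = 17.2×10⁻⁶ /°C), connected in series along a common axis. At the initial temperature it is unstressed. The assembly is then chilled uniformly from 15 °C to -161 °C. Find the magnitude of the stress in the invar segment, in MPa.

σ ≈ 81.9 MPa (tensile)

Free thermal contraction of the whole bar: Σ αᵢΔT Lᵢ = 1.5×10⁻⁶×176×575 + 17.2×10⁻⁶×176×400 = 1.363 mm.
Since the ends are fixed, an axial force P builds up, equal in every segment, with P · Σ Lᵢ/(AᵢEᵢ) = δ_free.
Σ Lᵢ/(AᵢEᵢ) = 575/(1650×140×10³) + 400/(450×117×10³) = 1.009×10⁻⁵ mm/N.
P = 1.363 / 1.009×10⁻⁵ = 135100 N = 135.1 kN, tensile.
σ_{invar} = P / A = 135100 / 1650 = 81.88 MPa.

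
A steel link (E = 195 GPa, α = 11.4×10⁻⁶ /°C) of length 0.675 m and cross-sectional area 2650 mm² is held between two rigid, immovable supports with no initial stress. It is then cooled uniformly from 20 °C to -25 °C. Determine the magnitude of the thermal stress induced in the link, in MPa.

σ ≈ 100 MPa (tensile)

The supports are rigid, so the total axial strain is zero. The restrained thermal strain is ε = αΔT = 11.4×10⁻⁶ × 45 = 513×10⁻⁶.
Hence σ = E·αΔT = 195×10³ × 513×10⁻⁶ = 100 MPa, tensile.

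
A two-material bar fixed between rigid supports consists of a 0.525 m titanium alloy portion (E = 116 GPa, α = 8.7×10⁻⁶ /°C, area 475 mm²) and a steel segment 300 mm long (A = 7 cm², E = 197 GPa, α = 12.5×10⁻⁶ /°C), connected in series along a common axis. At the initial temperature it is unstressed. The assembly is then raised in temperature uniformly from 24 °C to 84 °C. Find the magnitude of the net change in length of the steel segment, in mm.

If the supports were absent, the total length change would be Σ αᵢΔT Lᵢ = 8.7×10⁻⁶×60×525 + 12.5×10⁻⁶×60×300 = 0.499 mm.
The rigid supports impose zero overall length change; the single axial force P common to all segments must satisfy P Σ Lᵢ/(AᵢEᵢ) = δ_free.
Σ Lᵢ/(AᵢEᵢ) = 525/(475×116×10³) + 300/(700×197×10³) = 1.17×10⁻⁵ mm/N.
So P = 0.499 / 1.17×10⁻⁵ = 42.64 kN, compressive.
For the steel segment, free thermal change = 12.5×10⁻⁶×60×300 = 0.225 mm and elastic change from P = 42640×300/(700×197×10³) = 0.09276 mm; these oppose, so the net change is 0.132 mm (segment lengthens).

|ΔL| ≈ 0.132 mm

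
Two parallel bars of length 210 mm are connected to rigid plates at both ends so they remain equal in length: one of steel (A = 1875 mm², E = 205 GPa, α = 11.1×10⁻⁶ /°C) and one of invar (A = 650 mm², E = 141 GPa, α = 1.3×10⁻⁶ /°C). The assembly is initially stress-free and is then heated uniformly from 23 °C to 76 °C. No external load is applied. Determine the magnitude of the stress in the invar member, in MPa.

σ ≈ 59.1 MPa (tensile)

Equilibrium of a rigid end plate with no external load gives equal and opposite internal forces ±P in the two members. Since α_{steel} > α_{invar}, heating drives the steel into compression and the invar into tension.
Setting the final lengths equal and cancelling L: (α₁ − α₂)ΔT = P/(A₁E₁) + P/(A₂E₂).
|α₁ − α₂|·ΔT = 9.8×10⁻⁶ × 53 = 0.0005194.
1/(A₁E₁) + 1/(A₂E₂) = 1/(1875×205×10³) + 1/(650×141×10³) = 1.351×10⁻⁸ N⁻¹.
P = 0.0005194 / 1.351×10⁻⁸ = 38440 N = 38.44 kN.
σ_{invar} = P/A₂ = 38440/650 = 59.14 MPa, tensile.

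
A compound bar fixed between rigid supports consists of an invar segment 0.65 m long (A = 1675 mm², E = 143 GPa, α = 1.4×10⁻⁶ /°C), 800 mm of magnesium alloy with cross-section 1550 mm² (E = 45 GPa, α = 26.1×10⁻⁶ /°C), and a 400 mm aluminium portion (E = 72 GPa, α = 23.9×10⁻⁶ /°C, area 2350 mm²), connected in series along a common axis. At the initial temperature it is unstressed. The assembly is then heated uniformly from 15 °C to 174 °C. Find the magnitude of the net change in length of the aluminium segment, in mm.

With the walls removed the bar would change length by δ_free = Σ αᵢΔT Lᵢ = 1.4×10⁻⁶×159×650 + 26.1×10⁻⁶×159×800 + 23.9×10⁻⁶×159×400 = 4.985 mm.
The rigid supports impose zero overall length change; the single axial force P common to all segments must satisfy P Σ Lᵢ/(AᵢEᵢ) = δ_free.
Σ Lᵢ/(AᵢEᵢ) = 650/(1675×143×10³) + 800/(1550×45×10³) + 400/(2350×72×10³) = 1.655×10⁻⁵ mm/N.
So P = 4.985 / 1.655×10⁻⁵ = 301.2 kN, compressive.
For the aluminium segment, free thermal change = 23.9×10⁻⁶×159×400 = 1.52 mm and elastic change from P = 301200×400/(2350×72×10³) = 0.7121 mm; these oppose, so the net change is 0.808 mm (segment lengthens).

|ΔL| ≈ 0.808 mm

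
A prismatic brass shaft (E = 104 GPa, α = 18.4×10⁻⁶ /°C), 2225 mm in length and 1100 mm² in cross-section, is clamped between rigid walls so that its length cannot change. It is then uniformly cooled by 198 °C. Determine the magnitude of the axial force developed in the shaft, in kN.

P ≈ 417 kN (tensile)

Full restraint means ε = 0, so the stress is σ = EαΔT = 104×10³ × 18.4×10⁻⁶ × 198 = 378.9 MPa.
Then P = σA = 378.9 × 1100 mm² = 416.8 kN, tensile.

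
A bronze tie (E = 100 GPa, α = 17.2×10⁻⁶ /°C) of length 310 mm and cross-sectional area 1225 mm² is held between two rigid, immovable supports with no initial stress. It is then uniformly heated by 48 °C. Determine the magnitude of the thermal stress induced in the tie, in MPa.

Because both ends are immovable the net strain is zero, and the suppressed thermal strain is αΔT = 17.2×10⁻⁶ × 48 = 825.6×10⁻⁶.
σ = EαΔT = 100×10³ × 17.2×10⁻⁶ × 48 = 82.56 MPa (compressive; the tie is trying to expand).

σ ≈ 82.6 MPa (compressive)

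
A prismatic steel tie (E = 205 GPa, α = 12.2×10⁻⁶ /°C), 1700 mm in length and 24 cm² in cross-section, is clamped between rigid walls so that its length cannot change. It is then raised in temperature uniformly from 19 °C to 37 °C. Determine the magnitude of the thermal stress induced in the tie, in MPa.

With length fixed, the mechanical strain must cancel the thermal strain αΔT = 12.2×10⁻⁶ × 18 = 219.6×10⁻⁶.
Hence σ = E·αΔT = 205×10³ × 219.6×10⁻⁶ = 45.02 MPa, compressive.

σ ≈ 45 MPa (compressive)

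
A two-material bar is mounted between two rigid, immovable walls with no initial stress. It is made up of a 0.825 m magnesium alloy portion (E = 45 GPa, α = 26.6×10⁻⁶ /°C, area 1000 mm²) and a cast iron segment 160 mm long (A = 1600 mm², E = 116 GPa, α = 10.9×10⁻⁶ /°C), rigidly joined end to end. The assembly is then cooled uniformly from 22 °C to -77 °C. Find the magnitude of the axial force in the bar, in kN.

P ≈ 122 kN (tensile)

With the walls removed the bar would change length by δ_free = Σ αᵢΔT Lᵢ = 26.6×10⁻⁶×99×825 + 10.9×10⁻⁶×99×160 = 2.345 mm.
The rigid supports impose zero overall length change; the single axial force P common to all segments must satisfy P Σ Lᵢ/(AᵢEᵢ) = δ_free.
Σ Lᵢ/(AᵢEᵢ) = 825/(1000×45×10³) + 160/(1600×116×10³) = 1.92×10⁻⁵ mm/N.
Hence P = δ_free / Σ(L/AE) = 2.345/1.92×10⁻⁵ = 122.2 kN (tensile).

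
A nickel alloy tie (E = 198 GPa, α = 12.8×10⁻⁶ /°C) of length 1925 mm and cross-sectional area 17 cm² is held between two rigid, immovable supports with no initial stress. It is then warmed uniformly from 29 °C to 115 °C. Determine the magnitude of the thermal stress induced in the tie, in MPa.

The supports are rigid, so the total axial strain is zero. The restrained thermal strain is ε = αΔT = 12.8×10⁻⁶ × 86 = 1100.8×10⁻⁶.
The stress required to suppress this strain is σ = Eε = 198×10³ × 1100.8×10⁻⁶ = 218 MPa, compressive since the tie is trying to expand.

σ ≈ 218 MPa (compressive)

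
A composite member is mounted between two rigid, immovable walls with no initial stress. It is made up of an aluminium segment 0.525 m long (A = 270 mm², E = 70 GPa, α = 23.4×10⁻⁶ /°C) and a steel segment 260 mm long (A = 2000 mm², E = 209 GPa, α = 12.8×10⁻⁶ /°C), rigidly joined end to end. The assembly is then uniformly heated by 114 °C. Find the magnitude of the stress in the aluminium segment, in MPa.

σ ≈ 232 MPa (compressive)

With the walls removed the bar would change length by δ_free = Σ αᵢΔT Lᵢ = 23.4×10⁻⁶×114×525 + 12.8×10⁻⁶×114×260 = 1.78 mm.
The rigid supports impose zero overall length change; the single axial force P common to all segments must satisfy P Σ Lᵢ/(AᵢEᵢ) = δ_free.
The series flexibility is Σ Lᵢ/(AᵢEᵢ) = 525/(270×70×10³) + 260/(2000×209×10³) = 2.84×10⁻⁵ mm/N.
P = 1.78 / 2.84×10⁻⁵ = 62670 N = 62.67 kN, compressive.
σ_{aluminium} = P / A = 62670 / 270 = 232.1 MPa.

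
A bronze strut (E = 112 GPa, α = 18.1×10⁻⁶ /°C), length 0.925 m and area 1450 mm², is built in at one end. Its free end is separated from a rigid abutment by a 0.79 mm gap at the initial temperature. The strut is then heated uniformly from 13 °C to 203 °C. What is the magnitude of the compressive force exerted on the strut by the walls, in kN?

P ≈ 420 kN

Free thermal elongation = αΔT L = 18.1×10⁻⁶ × 190 × 925 = 3.181 mm.
The gap closes (δ_free > 0.79 mm) and the wall then resists a further 3.181 − 0.79 = 2.391 mm of expansion.
That suppressed elongation corresponds to σ = E·Δ/L = 112×10³ × 2.391/925 = 289.5 MPa.
P = σA = 289.5 × 1450 = 419.8 kN.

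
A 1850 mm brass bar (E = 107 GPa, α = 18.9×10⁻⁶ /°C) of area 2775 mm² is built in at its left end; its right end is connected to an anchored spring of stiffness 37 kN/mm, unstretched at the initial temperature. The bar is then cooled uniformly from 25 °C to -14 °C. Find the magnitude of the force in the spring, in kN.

If the spring were absent the bar would shorten by αΔT L = 18.9×10⁻⁶ × 39 × 1850 = 1.364 mm.
Let P be the tensile force in the spring. The bar extends elastically by PL/(AE) and the spring stretches by P/k; together these equal δ_free.
P [ L/(AE) + 1/k ] = δ_free → P [ 1850/(2775×107×10³) + 1/(37×10³) ] = 1.364.
P = 1.364 / 3.326×10⁻⁵ = 41000 N.

P ≈ 41 kN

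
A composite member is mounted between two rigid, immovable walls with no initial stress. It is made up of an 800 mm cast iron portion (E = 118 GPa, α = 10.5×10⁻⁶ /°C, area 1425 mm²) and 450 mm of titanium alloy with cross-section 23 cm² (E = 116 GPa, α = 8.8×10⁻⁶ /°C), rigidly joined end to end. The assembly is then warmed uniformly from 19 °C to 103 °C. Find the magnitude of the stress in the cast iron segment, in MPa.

σ ≈ 113 MPa (compressive)

If the supports were absent, the total length change would be Σ αᵢΔT Lᵢ = 10.5×10⁻⁶×84×800 + 8.8×10⁻⁶×84×450 = 1.038 mm.
The rigid supports impose zero overall length change; the single axial force P common to all segments must satisfy P Σ Lᵢ/(AᵢEᵢ) = δ_free.
Σ Lᵢ/(AᵢEᵢ) = 800/(1425×118×10³) + 450/(2300×116×10³) = 6.444×10⁻⁶ mm/N.
Hence P = δ_free / Σ(L/AE) = 1.038/6.444×10⁻⁶ = 161.1 kN (compressive).
σ_{cast iron} = P / A = 161100 / 1425 = 113.1 MPa.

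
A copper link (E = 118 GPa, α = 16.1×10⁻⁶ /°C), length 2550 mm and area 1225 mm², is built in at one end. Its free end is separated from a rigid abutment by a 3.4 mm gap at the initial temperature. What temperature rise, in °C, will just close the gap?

Contact occurs when the free expansion equals the gap: αΔT L = 3.4 mm.
ΔT = 3.4 / (16.1×10⁻⁶ × 2550) = 82.82 °C.

ΔT ≈ 82.8 °C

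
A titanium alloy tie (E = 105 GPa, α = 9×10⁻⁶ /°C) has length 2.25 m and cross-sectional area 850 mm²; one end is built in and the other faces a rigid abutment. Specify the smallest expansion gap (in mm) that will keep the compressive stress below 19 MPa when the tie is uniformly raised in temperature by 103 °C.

g ≈ 1.68 mm

With no wall the tie would lengthen by αΔT L = 9×10⁻⁶ × 103 × 2250 = 2.086 mm.
A stress of 19 MPa corresponds to the wall pushing the tie back by σL/E = 19×2250/(105×10³) = 0.4071 mm.
So the gap has to take up the difference, g_min = δ_free − σL/E = 2.086 − 0.4071 = 1.679 mm.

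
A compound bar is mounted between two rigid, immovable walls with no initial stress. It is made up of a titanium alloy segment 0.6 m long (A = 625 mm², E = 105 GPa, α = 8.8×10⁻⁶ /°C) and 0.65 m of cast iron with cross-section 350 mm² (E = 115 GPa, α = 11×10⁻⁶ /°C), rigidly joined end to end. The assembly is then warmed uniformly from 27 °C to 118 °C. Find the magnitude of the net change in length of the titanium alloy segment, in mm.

|ΔL| ≈ 0.0716 mm

With the walls removed the bar would change length by δ_free = Σ αᵢΔT Lᵢ = 8.8×10⁻⁶×91×600 + 11×10⁻⁶×91×650 = 1.131 mm.
Since the ends are fixed, an axial force P builds up, equal in every segment, with P · Σ Lᵢ/(AᵢEᵢ) = δ_free.
The series flexibility is Σ Lᵢ/(AᵢEᵢ) = 600/(625×105×10³) + 650/(350×115×10³) = 2.529×10⁻⁵ mm/N.
P = 1.131 / 2.529×10⁻⁵ = 44720 N = 44.72 kN, compressive.
For the titanium alloy segment, free thermal change = 8.8×10⁻⁶×91×600 = 0.4805 mm and elastic change from P = 44720×600/(625×105×10³) = 0.4089 mm; these oppose, so the net change is 0.0716 mm (segment lengthens).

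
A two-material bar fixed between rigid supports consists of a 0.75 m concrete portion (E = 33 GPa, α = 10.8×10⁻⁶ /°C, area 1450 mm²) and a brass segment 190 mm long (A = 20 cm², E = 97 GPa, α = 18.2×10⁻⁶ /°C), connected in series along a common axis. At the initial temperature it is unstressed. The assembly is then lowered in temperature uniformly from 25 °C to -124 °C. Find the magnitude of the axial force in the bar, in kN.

P ≈ 103 kN (tensile)

Free thermal contraction of the whole bar: Σ αᵢΔT Lᵢ = 10.8×10⁻⁶×149×750 + 18.2×10⁻⁶×149×190 = 1.722 mm.
The walls prevent any net length change, so an axial force P (same in every segment) develops. Compatibility: P · Σ Lᵢ/(AᵢEᵢ) = δ_free.
The series flexibility is Σ Lᵢ/(AᵢEᵢ) = 750/(1450×33×10³) + 190/(2000×97×10³) = 1.665×10⁻⁵ mm/N.
P = 1.722 / 1.665×10⁻⁵ = 103400 N = 103.4 kN, tensile.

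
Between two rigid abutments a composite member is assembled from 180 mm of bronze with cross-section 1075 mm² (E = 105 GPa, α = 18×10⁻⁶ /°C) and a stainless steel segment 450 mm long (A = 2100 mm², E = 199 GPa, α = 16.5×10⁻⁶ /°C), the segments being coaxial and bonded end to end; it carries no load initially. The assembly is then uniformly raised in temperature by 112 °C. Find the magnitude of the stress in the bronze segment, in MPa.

σ ≈ 416 MPa (compressive)

If the supports were absent, the total length change would be Σ αᵢΔT Lᵢ = 18×10⁻⁶×112×180 + 16.5×10⁻⁶×112×450 = 1.194 mm.
The walls prevent any net length change, so an axial force P (same in every segment) develops. Compatibility: P · Σ Lᵢ/(AᵢEᵢ) = δ_free.
Σ Lᵢ/(AᵢEᵢ) = 180/(1075×105×10³) + 450/(2100×199×10³) = 2.671×10⁻⁶ mm/N.
So P = 1.194 / 2.671×10⁻⁶ = 447.1 kN, compressive.
σ_{bronze} = P / A = 447100 / 1075 = 415.9 MPa.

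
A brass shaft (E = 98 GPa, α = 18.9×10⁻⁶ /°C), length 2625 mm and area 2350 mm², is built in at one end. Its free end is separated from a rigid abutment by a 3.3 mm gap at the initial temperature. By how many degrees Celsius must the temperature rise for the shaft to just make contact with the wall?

The gap closes when αΔT L = 3.3 mm, since the shaft is still unstressed at that instant.
So ΔT = g/(αL) = 3.3/(18.9×10⁻⁶ × 2625) = 66.52 °C.

ΔT ≈ 66.5 °C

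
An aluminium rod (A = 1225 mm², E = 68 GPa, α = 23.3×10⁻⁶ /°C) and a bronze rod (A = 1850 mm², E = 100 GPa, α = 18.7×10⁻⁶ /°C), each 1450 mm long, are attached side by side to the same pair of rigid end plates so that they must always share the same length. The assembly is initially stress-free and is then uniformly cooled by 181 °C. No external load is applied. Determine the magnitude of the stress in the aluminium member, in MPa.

σ ≈ 39 MPa (tensile)

Equilibrium of a rigid end plate with no external load gives equal and opposite internal forces ±P in the two members. Since α_{aluminium} > α_{bronze}, cooling drives the aluminium into tension and the bronze into compression.
Equating the net (thermal + elastic) strains gives |α₁ − α₂|·ΔT = P·[1/(A₁E₁) + 1/(A₂E₂)].
|α₁ − α₂|·ΔT = 4.6×10⁻⁶ × 181 = 0.0008326.
1/(A₁E₁) + 1/(A₂E₂) = 1/(1225×68×10³) + 1/(1850×100×10³) = 1.741×10⁻⁸ N⁻¹.
P = 0.0008326 / 1.741×10⁻⁸ = 47820 N = 47.82 kN.
σ_{aluminium} = P/A₁ = 47820/1225 = 39.04 MPa, tensile.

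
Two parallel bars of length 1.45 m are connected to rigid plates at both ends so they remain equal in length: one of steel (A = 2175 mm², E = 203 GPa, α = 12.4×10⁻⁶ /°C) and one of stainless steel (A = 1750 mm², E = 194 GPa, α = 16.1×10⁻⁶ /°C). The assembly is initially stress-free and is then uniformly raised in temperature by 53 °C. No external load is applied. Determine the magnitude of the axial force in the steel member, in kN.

P ≈ 37.6 kN (tensile in the steel)

The stainless steel has the larger α, so on heating it would change length more than the steel if both were free. The rigid plates force a common final length, so the stainless steel is put into compression and the steel into tension, with equal and opposite forces P (no external load).
Equating the net (thermal + elastic) strains gives |α₁ − α₂|·ΔT = P·[1/(A₁E₁) + 1/(A₂E₂)].
|α₁ − α₂|·ΔT = 3.7×10⁻⁶ × 53 = 0.0001961.
1/(A₁E₁) + 1/(A₂E₂) = 1/(2175×203×10³) + 1/(1750×194×10³) = 5.21×10⁻⁹ N⁻¹.
P = 0.0001961 / 5.21×10⁻⁹ = 37640 N = 37.64 kN.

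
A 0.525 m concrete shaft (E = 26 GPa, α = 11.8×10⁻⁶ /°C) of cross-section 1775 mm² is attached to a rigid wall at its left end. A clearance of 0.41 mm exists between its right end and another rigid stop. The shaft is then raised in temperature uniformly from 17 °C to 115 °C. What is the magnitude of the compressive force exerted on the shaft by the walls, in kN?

P ≈ 17.3 kN

Free thermal elongation = αΔT L = 11.8×10⁻⁶ × 98 × 525 = 0.6071 mm.
This exceeds the 0.41 mm gap, so the wall pushes back. The portion of expansion that must be recovered elastically is δ_free − gap = 0.6071 − 0.41 = 0.1971 mm.
Compatibility: PL/(AE) = 0.1971 mm, so σ = P/A = E × (0.1971/525) = 9.762 MPa.
Force on the wall = σA = 9.762 × 1775 mm² = 17.33 kN.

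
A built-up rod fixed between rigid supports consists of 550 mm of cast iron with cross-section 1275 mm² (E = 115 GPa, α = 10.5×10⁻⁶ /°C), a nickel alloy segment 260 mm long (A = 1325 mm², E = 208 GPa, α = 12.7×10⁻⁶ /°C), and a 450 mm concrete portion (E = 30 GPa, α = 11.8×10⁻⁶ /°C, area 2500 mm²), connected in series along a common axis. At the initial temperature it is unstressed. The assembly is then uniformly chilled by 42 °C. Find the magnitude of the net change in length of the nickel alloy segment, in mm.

|ΔL| ≈ 0.0854 mm

If the supports were absent, the total length change would be Σ αᵢΔT Lᵢ = 10.5×10⁻⁶×42×550 + 12.7×10⁻⁶×42×260 + 11.8×10⁻⁶×42×450 = 0.6043 mm.
The rigid supports impose zero overall length change; the single axial force P common to all segments must satisfy P Σ Lᵢ/(AᵢEᵢ) = δ_free.
The series flexibility is Σ Lᵢ/(AᵢEᵢ) = 550/(1275×115×10³) + 260/(1325×208×10³) + 450/(2500×30×10³) = 1.069×10⁻⁵ mm/N.
So P = 0.6043 / 1.069×10⁻⁵ = 56.5 kN, tensile.
For the nickel alloy segment, free thermal change = 12.7×10⁻⁶×42×260 = 0.1387 mm and elastic change from P = 56500×260/(1325×208×10³) = 0.0533 mm; these oppose, so the net change is 0.0854 mm (segment shortens).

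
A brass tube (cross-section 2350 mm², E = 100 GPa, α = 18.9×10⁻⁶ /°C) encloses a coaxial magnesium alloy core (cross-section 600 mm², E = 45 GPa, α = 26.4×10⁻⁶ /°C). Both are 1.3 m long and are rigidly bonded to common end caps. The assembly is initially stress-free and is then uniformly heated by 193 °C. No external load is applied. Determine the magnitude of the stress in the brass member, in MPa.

Equilibrium of a rigid end plate with no external load gives equal and opposite internal forces ±P in the two members. Since α_{magnesium alloy} > α_{brass}, heating drives the magnesium alloy into compression and the brass into tension.
Setting the final lengths equal and cancelling L: (α₁ − α₂)ΔT = P/(A₁E₁) + P/(A₂E₂).
|α₁ − α₂|·ΔT = 7.5×10⁻⁶ × 193 = 0.001447.
1/(A₁E₁) + 1/(A₂E₂) = 1/(2350×100×10³) + 1/(600×45×10³) = 4.129×10⁻⁸ N⁻¹.
So P = 0.001447 / 4.129×10⁻⁸ = 35.05 kN.
σ_{brass} = P/A₁ = 35050/2350 = 14.92 MPa, tensile.

σ ≈ 14.9 MPa (tensile)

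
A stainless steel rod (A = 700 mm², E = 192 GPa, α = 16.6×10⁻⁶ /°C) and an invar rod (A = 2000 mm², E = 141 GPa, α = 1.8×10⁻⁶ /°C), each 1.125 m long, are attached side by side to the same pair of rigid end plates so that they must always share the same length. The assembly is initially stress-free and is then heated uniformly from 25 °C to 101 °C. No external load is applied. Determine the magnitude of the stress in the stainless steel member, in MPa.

The stainless steel has the larger α, so on heating it would change length more than the invar if both were free. The rigid plates force a common final length, so the stainless steel is put into compression and the invar into tension, with equal and opposite forces P (no external load).
Equating the net (thermal + elastic) strains gives |α₁ − α₂|·ΔT = P·[1/(A₁E₁) + 1/(A₂E₂)].
|α₁ − α₂|·ΔT = 14.8×10⁻⁶ × 76 = 0.001125.
1/(A₁E₁) + 1/(A₂E₂) = 1/(700×192×10³) + 1/(2000×141×10³) = 1.099×10⁻⁸ N⁻¹.
P = 0.001125 / 1.099×10⁻⁸ = 102400 N = 102.4 kN.
σ_{stainless steel} = P/A₁ = 102400/700 = 146.3 MPa, compressive.

σ ≈ 146 MPa (compressive)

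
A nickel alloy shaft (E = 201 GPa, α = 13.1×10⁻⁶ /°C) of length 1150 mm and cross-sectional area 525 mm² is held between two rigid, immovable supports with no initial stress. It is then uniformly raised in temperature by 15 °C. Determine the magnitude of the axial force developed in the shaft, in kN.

P ≈ 20.7 kN (compressive)

The ends cannot move, so σ = EαΔT = 201×10³ × 13.1×10⁻⁶ × 15 = 39.5 MPa.
Axial force P = σA = 39.5 × 525 = 20740 N = 20.74 kN, compressive.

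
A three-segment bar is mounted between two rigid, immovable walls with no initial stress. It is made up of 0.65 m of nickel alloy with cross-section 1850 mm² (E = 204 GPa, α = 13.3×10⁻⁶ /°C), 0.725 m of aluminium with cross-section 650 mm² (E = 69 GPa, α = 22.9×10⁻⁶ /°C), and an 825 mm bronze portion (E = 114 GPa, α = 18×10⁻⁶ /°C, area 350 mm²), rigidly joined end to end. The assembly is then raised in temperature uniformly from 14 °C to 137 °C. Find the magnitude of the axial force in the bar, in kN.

With the walls removed the bar would change length by δ_free = Σ αᵢΔT Lᵢ = 13.3×10⁻⁶×123×650 + 22.9×10⁻⁶×123×725 + 18×10⁻⁶×123×825 = 4.932 mm.
Since the ends are fixed, an axial force P builds up, equal in every segment, with P · Σ Lᵢ/(AᵢEᵢ) = δ_free.
The series flexibility is Σ Lᵢ/(AᵢEᵢ) = 650/(1850×204×10³) + 725/(650×69×10³) + 825/(350×114×10³) = 3.856×10⁻⁵ mm/N.
P = 4.932 / 3.856×10⁻⁵ = 127900 N = 127.9 kN, compressive.

P ≈ 128 kN (compressive)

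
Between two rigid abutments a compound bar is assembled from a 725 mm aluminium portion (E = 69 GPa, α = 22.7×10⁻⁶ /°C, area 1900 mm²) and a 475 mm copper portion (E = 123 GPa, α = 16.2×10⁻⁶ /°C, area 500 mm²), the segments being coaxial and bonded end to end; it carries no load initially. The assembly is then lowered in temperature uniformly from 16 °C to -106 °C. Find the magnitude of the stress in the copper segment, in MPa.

σ ≈ 445 MPa (tensile)

If the supports were absent, the total length change would be Σ αᵢΔT Lᵢ = 22.7×10⁻⁶×122×725 + 16.2×10⁻⁶×122×475 = 2.947 mm.
The walls prevent any net length change, so an axial force P (same in every segment) develops. Compatibility: P · Σ Lᵢ/(AᵢEᵢ) = δ_free.
Σ Lᵢ/(AᵢEᵢ) = 725/(1900×69×10³) + 475/(500×123×10³) = 1.325×10⁻⁵ mm/N.
P = 2.947 / 1.325×10⁻⁵ = 222300 N = 222.3 kN, tensile.
σ_{copper} = P / A = 222300 / 500 = 444.6 MPa.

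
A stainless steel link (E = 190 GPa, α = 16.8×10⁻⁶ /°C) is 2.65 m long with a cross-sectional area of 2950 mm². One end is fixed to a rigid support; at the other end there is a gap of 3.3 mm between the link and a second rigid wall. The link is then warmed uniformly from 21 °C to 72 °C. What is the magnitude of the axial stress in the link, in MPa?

σ ≈ 0 MPa

If the wall were absent the link would grow by αΔT L = 16.8×10⁻⁶ × 51 × 2650 = 2.271 mm.
This is smaller than the 3.3 mm clearance, so the link expands freely without reaching the stop — the stress is zero.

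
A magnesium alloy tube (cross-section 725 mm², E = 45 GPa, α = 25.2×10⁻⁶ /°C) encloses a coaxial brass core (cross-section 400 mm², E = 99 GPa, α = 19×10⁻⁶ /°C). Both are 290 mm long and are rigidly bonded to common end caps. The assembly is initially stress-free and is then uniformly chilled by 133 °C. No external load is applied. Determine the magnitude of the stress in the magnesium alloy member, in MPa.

σ ≈ 20.3 MPa (tensile)

Both members must finish at the same length. With the larger α, the magnesium alloy tends to over-contract; the plates restrain it, putting the magnesium alloy in tension and the brass in compression. With no external load the two internal forces are equal and opposite, magnitude P.
Compatibility of the two members (thermal + elastic change equal): (α₁ − α₂)ΔT = P·[1/(A₁E₁) + 1/(A₂E₂)].
|α₁ − α₂|·ΔT = 6.2×10⁻⁶ × 133 = 0.0008246.
1/(A₁E₁) + 1/(A₂E₂) = 1/(725×45×10³) + 1/(400×99×10³) = 5.59×10⁻⁸ N⁻¹.
P = 0.0008246 / 5.59×10⁻⁸ = 14750 N = 14.75 kN.
σ_{magnesium alloy} = P/A₁ = 14750/725 = 20.35 MPa, tensile.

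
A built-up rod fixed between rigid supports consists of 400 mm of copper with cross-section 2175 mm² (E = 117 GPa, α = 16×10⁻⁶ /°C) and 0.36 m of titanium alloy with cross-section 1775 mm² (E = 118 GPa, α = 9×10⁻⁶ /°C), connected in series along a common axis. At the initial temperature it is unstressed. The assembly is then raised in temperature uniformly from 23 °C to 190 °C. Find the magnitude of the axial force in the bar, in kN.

P ≈ 489 kN (compressive)

Free thermal expansion of the whole bar: Σ αᵢΔT Lᵢ = 16×10⁻⁶×167×400 + 9×10⁻⁶×167×360 = 1.61 mm.
Since the ends are fixed, an axial force P builds up, equal in every segment, with P · Σ Lᵢ/(AᵢEᵢ) = δ_free.
The series flexibility is Σ Lᵢ/(AᵢEᵢ) = 400/(2175×117×10³) + 360/(1775×118×10³) = 3.291×10⁻⁶ mm/N.
Hence P = δ_free / Σ(L/AE) = 1.61/3.291×10⁻⁶ = 489.2 kN (compressive).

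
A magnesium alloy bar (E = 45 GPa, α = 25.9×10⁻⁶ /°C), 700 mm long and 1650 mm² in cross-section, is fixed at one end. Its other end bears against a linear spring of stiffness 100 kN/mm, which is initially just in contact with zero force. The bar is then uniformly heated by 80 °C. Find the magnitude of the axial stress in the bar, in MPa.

σ ≈ 45.2 MPa (compressive)

Free thermal expansion: δ_free = αΔT L = 25.9×10⁻⁶ × 80 × 700 = 1.45 mm.
Let P be the compressive force at the spring. The bar shortens elastically by PL/(AE) and the spring compresses by P/k; together these equal δ_free.
So P = δ_free / [L/(AE) + 1/k] = 1.45 / [ 700/(1650×45×10³) + 1/(100×10³) ].
P = 1.45 / 1.943×10⁻⁵ = 74660 N.
σ = P/A = 74660/1650 = 45.25 MPa.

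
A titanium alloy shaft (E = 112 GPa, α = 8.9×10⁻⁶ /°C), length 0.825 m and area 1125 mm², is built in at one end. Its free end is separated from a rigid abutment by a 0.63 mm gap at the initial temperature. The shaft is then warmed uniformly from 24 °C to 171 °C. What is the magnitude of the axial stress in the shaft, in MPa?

σ ≈ 61 MPa (compressive)

Unrestrained expansion: δ_free = αΔT L = 8.9×10⁻⁶ × 147 × 825 = 1.079 mm.
This exceeds the 0.63 mm gap, so the wall pushes back. The portion of expansion that must be recovered elastically is δ_free − gap = 1.079 − 0.63 = 0.4493 mm.
That suppressed elongation corresponds to σ = E·Δ/L = 112×10³ × 0.4493/825 = 61 MPa.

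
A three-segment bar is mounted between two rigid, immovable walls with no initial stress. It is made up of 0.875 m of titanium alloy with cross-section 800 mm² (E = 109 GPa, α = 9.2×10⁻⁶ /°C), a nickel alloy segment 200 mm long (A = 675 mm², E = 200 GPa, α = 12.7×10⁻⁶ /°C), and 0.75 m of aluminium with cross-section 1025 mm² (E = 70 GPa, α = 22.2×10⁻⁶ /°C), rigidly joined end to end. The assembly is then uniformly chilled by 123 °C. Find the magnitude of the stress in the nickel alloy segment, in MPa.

σ ≈ 226 MPa (tensile)

Free thermal contraction of the whole bar: Σ αᵢΔT Lᵢ = 9.2×10⁻⁶×123×875 + 12.7×10⁻⁶×123×200 + 22.2×10⁻⁶×123×750 = 3.351 mm.
Since the ends are fixed, an axial force P builds up, equal in every segment, with P · Σ Lᵢ/(AᵢEᵢ) = δ_free.
The series flexibility is Σ Lᵢ/(AᵢEᵢ) = 875/(800×109×10³) + 200/(675×200×10³) + 750/(1025×70×10³) = 2.197×10⁻⁵ mm/N.
Hence P = δ_free / Σ(L/AE) = 3.351/2.197×10⁻⁵ = 152.5 kN (tensile).
σ_{nickel alloy} = P / A = 152500 / 675 = 225.9 MPa.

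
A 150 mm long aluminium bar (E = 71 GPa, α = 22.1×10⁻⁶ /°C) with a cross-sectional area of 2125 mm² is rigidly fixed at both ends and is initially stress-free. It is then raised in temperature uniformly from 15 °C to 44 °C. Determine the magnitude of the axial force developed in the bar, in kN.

With zero net strain, σ = E·αΔT = 71 GPa × 22.1×10⁻⁶ × 29 = 45.5 MPa.
P = AEαΔT = 2125 × 71×10³ × 22.1×10⁻⁶ × 29 = 96.7 kN (compressive).

P ≈ 96.7 kN (compressive)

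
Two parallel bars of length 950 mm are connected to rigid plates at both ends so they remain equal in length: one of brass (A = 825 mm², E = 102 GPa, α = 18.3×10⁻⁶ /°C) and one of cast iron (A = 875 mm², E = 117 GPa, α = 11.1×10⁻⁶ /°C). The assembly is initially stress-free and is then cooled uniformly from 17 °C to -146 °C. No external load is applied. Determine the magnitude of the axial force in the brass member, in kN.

P ≈ 54.2 kN (tensile in the brass)

Equilibrium of a rigid end plate with no external load gives equal and opposite internal forces ±P in the two members. Since α_{brass} > α_{cast iron}, cooling drives the brass into tension and the cast iron into compression.
Setting the final lengths equal and cancelling L: (α₁ − α₂)ΔT = P/(A₁E₁) + P/(A₂E₂).
|α₁ − α₂|·ΔT = 7.2×10⁻⁶ × 163 = 0.001174.
1/(A₁E₁) + 1/(A₂E₂) = 1/(825×102×10³) + 1/(875×117×10³) = 2.165×10⁻⁸ N⁻¹.
P = 0.001174 / 2.165×10⁻⁸ = 54200 N = 54.2 kN.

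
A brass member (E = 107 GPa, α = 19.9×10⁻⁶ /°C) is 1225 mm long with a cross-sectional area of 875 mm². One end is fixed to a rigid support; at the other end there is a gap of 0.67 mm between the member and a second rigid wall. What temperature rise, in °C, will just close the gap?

The gap closes when αΔT L = 0.67 mm, since the member is still unstressed at that instant.
ΔT = 0.67 / (19.9×10⁻⁶ × 1225) = 27.48 °C.

ΔT ≈ 27.5 °C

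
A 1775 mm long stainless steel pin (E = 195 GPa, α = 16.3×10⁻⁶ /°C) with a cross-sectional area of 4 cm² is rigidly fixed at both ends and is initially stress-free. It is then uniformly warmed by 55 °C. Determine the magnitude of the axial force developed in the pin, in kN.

P ≈ 69.9 kN (compressive)

With zero net strain, σ = E·αΔT = 195 GPa × 16.3×10⁻⁶ × 55 = 174.8 MPa.
Axial force P = σA = 174.8 × 400 = 69930 N = 69.93 kN, compressive.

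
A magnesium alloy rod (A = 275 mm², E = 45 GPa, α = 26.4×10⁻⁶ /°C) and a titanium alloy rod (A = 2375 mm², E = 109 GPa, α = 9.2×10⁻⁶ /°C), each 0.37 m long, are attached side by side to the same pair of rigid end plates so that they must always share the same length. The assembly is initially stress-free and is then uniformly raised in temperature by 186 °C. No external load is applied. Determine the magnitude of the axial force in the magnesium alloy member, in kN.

Equilibrium of a rigid end plate with no external load gives equal and opposite internal forces ±P in the two members. Since α_{magnesium alloy} > α_{titanium alloy}, heating drives the magnesium alloy into compression and the titanium alloy into tension.
Compatibility of the two members (thermal + elastic change equal): (α₁ − α₂)ΔT = P·[1/(A₁E₁) + 1/(A₂E₂)].
|α₁ − α₂|·ΔT = 17.2×10⁻⁶ × 186 = 0.003199.
1/(A₁E₁) + 1/(A₂E₂) = 1/(275×45×10³) + 1/(2375×109×10³) = 8.467×10⁻⁸ N⁻¹.
So P = 0.003199 / 8.467×10⁻⁸ = 37.78 kN.

P ≈ 37.8 kN (compressive in the magnesium alloy)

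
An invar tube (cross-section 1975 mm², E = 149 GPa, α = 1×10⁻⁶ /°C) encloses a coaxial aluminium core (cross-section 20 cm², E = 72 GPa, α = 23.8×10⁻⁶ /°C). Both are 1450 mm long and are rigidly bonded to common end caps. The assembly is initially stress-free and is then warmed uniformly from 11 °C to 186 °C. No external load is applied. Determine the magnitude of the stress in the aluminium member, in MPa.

σ ≈ 193 MPa (compressive)

Equilibrium of a rigid end plate with no external load gives equal and opposite internal forces ±P in the two members. Since α_{aluminium} > α_{invar}, heating drives the aluminium into compression and the invar into tension.
Equating the net (thermal + elastic) strains gives |α₁ − α₂|·ΔT = P·[1/(A₁E₁) + 1/(A₂E₂)].
|α₁ − α₂|·ΔT = 22.8×10⁻⁶ × 175 = 0.00399.
1/(A₁E₁) + 1/(A₂E₂) = 1/(1975×149×10³) + 1/(2000×72×10³) = 1.034×10⁻⁸ N⁻¹.
P = 0.00399 / 1.034×10⁻⁸ = 385800 N = 385.8 kN.
σ_{aluminium} = P/A₂ = 385800/2000 = 192.9 MPa, compressive.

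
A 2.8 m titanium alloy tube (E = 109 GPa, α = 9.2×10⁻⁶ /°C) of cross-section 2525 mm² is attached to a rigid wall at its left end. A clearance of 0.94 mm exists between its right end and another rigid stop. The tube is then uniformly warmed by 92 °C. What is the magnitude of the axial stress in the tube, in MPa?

σ ≈ 55.7 MPa (compressive)

Unrestrained expansion: δ_free = αΔT L = 9.2×10⁻⁶ × 92 × 2800 = 2.37 mm.
The gap closes (δ_free > 0.94 mm) and the wall then resists a further 2.37 − 0.94 = 1.43 mm of expansion.
So σ = E(δ_free − g)/L = 109×10³ × 1.43/2800 = 55.66 MPa.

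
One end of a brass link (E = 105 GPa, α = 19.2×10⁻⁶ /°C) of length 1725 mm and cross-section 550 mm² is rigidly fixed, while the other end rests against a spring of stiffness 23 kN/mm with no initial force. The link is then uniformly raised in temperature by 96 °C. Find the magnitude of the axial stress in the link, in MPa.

If the spring were absent the link would lengthen by αΔT L = 19.2×10⁻⁶ × 96 × 1725 = 3.18 mm.
Let P be the compressive force at the spring. The link shortens elastically by PL/(AE) and the spring compresses by P/k; together these equal δ_free.
So P = δ_free / [L/(AE) + 1/k] = 3.18 / [ 1725/(550×105×10³) + 1/(23×10³) ].
P = 3.18 / 7.335×10⁻⁵ = 43350 N.
σ = P/A = 43350/550 = 78.81 MPa.

σ ≈ 78.8 MPa (compressive)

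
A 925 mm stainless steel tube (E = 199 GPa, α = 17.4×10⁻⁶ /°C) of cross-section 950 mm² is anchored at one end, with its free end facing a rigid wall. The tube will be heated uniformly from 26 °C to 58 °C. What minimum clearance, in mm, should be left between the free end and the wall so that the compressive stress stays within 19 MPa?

g ≈ 0.427 mm

With no wall the tube would lengthen by αΔT L = 17.4×10⁻⁶ × 32 × 925 = 0.515 mm.
A stress of 19 MPa corresponds to the wall pushing the tube back by σL/E = 19×925/(199×10³) = 0.08832 mm.
The gap must absorb the remainder: g_min = 0.515 − 0.08832 = 0.4267 mm.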